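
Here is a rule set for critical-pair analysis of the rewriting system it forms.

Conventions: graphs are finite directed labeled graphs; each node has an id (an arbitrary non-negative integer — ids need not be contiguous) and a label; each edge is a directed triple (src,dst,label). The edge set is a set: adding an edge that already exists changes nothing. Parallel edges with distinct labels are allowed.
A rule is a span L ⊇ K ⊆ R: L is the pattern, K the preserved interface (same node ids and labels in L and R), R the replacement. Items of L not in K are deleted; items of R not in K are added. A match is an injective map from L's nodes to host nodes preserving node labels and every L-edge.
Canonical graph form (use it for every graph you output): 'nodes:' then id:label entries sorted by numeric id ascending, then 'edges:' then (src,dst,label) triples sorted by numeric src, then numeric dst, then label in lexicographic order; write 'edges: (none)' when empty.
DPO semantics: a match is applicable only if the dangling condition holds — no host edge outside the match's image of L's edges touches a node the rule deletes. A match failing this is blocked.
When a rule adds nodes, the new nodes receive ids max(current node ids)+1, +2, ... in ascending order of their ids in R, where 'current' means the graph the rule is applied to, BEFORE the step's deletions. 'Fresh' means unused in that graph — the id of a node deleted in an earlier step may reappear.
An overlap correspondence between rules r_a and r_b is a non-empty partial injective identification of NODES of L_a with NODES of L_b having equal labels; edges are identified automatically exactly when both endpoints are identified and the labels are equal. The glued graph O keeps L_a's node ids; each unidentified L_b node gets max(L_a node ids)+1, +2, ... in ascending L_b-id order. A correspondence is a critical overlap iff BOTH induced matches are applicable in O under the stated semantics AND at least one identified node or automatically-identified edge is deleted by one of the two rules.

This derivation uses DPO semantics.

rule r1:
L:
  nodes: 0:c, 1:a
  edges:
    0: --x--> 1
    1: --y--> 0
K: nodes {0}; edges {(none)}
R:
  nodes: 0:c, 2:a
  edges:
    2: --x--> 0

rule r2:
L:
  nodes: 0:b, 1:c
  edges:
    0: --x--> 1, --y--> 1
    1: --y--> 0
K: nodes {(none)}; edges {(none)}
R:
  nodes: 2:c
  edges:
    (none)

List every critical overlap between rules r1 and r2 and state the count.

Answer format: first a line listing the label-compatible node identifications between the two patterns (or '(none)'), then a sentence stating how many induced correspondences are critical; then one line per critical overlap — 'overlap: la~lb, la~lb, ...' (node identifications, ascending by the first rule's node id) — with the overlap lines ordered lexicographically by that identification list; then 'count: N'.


label-compatible node identifications between L(r1) and L(r2): 0~1
0 of the induced correspondences are critical overlaps of r1 and r2.
count: 0


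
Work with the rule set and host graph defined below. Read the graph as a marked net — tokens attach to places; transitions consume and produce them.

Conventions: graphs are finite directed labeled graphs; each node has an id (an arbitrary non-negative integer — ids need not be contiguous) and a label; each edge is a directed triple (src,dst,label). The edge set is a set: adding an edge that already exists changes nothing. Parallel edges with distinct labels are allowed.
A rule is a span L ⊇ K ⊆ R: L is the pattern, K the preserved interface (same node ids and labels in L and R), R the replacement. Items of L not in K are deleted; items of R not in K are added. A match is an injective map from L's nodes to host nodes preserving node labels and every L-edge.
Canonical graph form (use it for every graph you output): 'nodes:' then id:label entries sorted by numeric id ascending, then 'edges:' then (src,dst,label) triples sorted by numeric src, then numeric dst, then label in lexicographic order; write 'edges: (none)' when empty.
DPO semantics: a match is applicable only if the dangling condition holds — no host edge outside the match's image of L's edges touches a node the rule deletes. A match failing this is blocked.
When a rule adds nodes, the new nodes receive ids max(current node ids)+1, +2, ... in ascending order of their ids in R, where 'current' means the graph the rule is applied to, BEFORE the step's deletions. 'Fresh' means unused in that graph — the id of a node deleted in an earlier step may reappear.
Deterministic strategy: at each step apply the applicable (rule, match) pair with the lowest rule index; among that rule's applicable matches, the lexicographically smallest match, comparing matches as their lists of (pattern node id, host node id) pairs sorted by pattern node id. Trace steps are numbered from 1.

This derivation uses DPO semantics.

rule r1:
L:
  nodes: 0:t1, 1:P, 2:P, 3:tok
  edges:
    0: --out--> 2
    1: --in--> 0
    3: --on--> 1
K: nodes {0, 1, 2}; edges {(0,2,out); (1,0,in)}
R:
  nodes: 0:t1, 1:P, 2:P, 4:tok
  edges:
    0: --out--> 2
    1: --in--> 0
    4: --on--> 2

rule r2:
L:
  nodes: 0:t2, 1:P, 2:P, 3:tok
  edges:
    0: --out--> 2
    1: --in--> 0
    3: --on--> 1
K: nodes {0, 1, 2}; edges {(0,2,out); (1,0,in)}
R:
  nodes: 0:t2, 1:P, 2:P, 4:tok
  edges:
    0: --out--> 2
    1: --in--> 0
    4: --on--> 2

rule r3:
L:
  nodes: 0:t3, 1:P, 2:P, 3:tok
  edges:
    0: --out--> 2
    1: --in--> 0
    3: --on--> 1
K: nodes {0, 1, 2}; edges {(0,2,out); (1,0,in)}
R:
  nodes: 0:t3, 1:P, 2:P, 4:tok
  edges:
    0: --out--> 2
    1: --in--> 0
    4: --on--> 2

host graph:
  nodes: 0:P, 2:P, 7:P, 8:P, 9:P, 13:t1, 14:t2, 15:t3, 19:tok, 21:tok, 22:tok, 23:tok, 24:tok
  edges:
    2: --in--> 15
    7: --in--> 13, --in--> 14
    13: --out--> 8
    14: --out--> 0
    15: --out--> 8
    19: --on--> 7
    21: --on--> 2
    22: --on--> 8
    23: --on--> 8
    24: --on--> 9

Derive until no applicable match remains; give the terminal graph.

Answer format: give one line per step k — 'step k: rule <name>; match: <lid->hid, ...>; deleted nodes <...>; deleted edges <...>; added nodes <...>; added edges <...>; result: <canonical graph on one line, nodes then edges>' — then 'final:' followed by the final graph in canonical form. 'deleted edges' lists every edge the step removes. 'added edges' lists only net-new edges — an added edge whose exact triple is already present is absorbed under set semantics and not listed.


step 1: rule r1; match: 0->13, 1->7, 2->8, 3->19; deleted nodes 19; deleted edges (19,7,on); added nodes 25; added edges (25,8,on); result: nodes: 0:P, 2:P, 7:P, 8:P, 9:P, 13:t1, 14:t2, 15:t3, 21:tok, 22:tok, 23:tok, 24:tok, 25:tok edges: (2,15,in); (7,13,in); (7,14,in); (13,8,out); (14,0,out); (15,8,out); (21,2,on); (22,8,on); (23,8,on); (24,9,on); (25,8,on)
step 2: rule r3; match: 0->15, 1->2, 2->8, 3->21; deleted nodes 21; deleted edges (21,2,on); added nodes 26; added edges (26,8,on); result: nodes: 0:P, 2:P, 7:P, 8:P, 9:P, 13:t1, 14:t2, 15:t3, 22:tok, 23:tok, 24:tok, 25:tok, 26:tok edges: (2,15,in); (7,13,in); (7,14,in); (13,8,out); (14,0,out); (15,8,out); (22,8,on); (23,8,on); (24,9,on); (25,8,on); (26,8,on)
final:
nodes: 0:P, 2:P, 7:P, 8:P, 9:P, 13:t1, 14:t2, 15:t3, 22:tok, 23:tok, 24:tok, 25:tok, 26:tok
edges: (2,15,in); (7,13,in); (7,14,in); (13,8,out); (14,0,out); (15,8,out); (22,8,on); (23,8,on); (24,9,on); (25,8,on); (26,8,on)


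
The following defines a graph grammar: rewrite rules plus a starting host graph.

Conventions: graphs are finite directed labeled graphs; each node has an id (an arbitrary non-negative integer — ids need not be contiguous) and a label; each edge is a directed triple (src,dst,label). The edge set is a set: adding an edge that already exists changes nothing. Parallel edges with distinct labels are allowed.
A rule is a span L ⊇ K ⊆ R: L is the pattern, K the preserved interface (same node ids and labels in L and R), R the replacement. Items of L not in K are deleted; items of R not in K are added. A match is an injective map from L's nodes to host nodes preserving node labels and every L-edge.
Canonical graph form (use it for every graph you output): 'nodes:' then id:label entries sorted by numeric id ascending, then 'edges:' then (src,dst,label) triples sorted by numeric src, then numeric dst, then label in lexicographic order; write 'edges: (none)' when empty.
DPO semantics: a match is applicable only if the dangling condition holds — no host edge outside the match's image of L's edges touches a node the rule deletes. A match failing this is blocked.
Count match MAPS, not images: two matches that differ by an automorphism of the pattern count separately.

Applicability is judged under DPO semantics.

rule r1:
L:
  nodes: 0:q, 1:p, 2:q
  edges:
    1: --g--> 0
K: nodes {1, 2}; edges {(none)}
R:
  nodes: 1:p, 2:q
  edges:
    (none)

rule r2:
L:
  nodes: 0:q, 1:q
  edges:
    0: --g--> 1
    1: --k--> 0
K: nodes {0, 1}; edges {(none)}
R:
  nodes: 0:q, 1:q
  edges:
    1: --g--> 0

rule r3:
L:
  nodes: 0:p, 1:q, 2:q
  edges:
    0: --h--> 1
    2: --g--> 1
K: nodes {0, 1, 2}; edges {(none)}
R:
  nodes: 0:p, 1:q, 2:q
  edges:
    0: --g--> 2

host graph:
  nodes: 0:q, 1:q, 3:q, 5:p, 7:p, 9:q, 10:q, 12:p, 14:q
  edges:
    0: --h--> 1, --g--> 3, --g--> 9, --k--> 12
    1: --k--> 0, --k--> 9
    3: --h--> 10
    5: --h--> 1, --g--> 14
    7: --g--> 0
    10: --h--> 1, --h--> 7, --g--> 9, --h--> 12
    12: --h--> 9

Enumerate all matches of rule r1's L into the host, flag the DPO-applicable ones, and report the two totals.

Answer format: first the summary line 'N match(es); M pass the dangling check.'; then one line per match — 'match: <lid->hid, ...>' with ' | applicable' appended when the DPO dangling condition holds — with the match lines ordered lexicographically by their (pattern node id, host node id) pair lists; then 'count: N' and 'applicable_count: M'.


10 match(es); 5 pass the dangling check.
match: 0->0, 1->7, 2->1
match: 0->0, 1->7, 2->3
match: 0->0, 1->7, 2->9
match: 0->0, 1->7, 2->10
match: 0->0, 1->7, 2->14
match: 0->14, 1->5, 2->0 | applicable
match: 0->14, 1->5, 2->1 | applicable
match: 0->14, 1->5, 2->3 | applicable
match: 0->14, 1->5, 2->9 | applicable
match: 0->14, 1->5, 2->10 | applicable
count: 10
applicable_count: 5


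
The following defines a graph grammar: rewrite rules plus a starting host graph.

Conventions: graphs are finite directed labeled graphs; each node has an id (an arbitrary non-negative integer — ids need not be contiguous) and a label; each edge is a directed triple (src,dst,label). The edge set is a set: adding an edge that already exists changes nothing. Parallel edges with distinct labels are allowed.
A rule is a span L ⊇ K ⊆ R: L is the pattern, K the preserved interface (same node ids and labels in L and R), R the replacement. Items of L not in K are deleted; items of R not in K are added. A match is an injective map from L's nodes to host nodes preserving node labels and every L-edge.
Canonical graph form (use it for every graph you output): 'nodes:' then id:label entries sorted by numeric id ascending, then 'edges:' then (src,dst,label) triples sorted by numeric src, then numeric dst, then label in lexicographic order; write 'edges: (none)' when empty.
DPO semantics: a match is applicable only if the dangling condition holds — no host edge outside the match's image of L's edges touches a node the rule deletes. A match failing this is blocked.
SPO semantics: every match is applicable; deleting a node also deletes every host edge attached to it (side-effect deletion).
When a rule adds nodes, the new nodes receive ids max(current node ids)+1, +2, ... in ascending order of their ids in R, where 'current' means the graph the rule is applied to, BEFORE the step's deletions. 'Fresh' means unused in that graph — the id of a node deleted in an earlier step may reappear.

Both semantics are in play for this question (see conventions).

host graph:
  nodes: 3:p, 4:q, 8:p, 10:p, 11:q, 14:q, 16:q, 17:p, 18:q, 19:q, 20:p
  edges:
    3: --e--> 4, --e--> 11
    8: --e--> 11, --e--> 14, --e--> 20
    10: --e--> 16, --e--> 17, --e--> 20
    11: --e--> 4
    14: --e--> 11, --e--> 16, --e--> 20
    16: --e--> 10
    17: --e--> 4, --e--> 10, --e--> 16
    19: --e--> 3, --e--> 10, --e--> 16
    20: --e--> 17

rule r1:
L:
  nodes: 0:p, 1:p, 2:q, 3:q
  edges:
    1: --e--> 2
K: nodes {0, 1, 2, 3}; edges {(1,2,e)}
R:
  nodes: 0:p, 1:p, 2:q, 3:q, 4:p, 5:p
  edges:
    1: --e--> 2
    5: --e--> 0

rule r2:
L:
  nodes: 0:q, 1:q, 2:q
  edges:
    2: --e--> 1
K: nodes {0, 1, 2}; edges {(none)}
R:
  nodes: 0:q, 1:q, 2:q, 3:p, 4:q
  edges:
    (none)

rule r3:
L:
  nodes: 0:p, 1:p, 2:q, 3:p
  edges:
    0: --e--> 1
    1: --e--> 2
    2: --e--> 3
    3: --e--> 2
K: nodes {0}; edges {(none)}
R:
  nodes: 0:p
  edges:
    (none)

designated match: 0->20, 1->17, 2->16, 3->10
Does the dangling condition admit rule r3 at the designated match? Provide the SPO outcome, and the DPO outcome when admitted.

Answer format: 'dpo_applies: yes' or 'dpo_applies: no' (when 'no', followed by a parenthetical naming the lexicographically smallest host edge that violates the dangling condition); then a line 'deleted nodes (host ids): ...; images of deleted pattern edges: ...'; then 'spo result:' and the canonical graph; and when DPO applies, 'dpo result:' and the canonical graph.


dpo_applies: no
(the rule deletes node 10, which keeps host edge (10,17,e) outside the match image — the dangling condition fails, DPO blocks; SPO proceeds and side-deletes such edges)
deleted nodes (host ids): 10, 16, 17; images of deleted pattern edges: (10,16,e); (16,10,e); (17,16,e); (20,17,e)
spo result:
nodes: 3:p, 4:q, 8:p, 11:q, 14:q, 18:q, 19:q, 20:p
edges: (3,4,e); (3,11,e); (8,11,e); (8,14,e); (8,20,e); (11,4,e); (14,11,e); (14,20,e); (19,3,e)


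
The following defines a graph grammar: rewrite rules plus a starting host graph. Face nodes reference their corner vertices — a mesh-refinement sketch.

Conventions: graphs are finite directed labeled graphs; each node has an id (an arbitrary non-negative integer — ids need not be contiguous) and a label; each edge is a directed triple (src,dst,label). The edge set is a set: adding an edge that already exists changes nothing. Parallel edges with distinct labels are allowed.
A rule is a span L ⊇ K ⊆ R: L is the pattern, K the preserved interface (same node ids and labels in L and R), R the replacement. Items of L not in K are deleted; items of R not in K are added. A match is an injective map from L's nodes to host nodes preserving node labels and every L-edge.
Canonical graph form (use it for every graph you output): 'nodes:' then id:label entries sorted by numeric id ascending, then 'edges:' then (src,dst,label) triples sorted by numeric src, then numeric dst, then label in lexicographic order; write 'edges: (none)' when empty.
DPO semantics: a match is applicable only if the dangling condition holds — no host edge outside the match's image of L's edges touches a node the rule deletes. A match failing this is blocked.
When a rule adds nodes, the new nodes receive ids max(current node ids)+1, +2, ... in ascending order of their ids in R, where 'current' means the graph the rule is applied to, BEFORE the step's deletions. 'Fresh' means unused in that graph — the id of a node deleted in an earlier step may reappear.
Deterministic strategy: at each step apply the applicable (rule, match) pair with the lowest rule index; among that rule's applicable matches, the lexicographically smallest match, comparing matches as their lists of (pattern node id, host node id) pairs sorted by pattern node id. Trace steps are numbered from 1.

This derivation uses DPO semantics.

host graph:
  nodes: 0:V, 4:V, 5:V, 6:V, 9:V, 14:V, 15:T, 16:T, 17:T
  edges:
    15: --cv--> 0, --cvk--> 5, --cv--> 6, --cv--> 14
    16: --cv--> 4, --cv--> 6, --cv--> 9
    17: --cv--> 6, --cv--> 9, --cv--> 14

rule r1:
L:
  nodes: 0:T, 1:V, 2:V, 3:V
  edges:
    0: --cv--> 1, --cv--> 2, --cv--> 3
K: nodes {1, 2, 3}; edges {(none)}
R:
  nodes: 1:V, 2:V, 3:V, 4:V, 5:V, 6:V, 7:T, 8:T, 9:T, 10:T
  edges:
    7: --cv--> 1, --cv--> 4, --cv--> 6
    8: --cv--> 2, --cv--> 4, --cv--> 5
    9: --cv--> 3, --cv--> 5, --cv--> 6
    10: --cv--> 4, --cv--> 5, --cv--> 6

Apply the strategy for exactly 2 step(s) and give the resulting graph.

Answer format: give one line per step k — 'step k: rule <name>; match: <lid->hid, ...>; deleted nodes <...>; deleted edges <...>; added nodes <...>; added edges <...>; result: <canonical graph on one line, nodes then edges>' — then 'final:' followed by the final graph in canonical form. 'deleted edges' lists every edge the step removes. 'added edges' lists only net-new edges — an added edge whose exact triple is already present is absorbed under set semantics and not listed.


step 1: rule r1; match: 0->16, 1->4, 2->6, 3->9; deleted nodes 16; deleted edges (16,4,cv); (16,6,cv); (16,9,cv); added nodes 18, 19, 20, 21, 22, 23, 24; added edges (21,4,cv); (21,18,cv); (21,20,cv); (22,6,cv); (22,18,cv); (22,19,cv); (23,9,cv); (23,19,cv); (23,20,cv); (24,18,cv); (24,19,cv); (24,20,cv); result: nodes: 0:V, 4:V, 5:V, 6:V, 9:V, 14:V, 15:T, 17:T, 18:V, 19:V, 20:V, 21:T, 22:T, 23:T, 24:T edges: (15,0,cv); (15,5,cvk); (15,6,cv); (15,14,cv); (17,6,cv); (17,9,cv); (17,14,cv); (21,4,cv); (21,18,cv); (21,20,cv); (22,6,cv); (22,18,cv); (22,19,cv); (23,9,cv); (23,19,cv); (23,20,cv); (24,18,cv); (24,19,cv); (24,20,cv)
step 2: rule r1; match: 0->17, 1->6, 2->9, 3->14; deleted nodes 17; deleted edges (17,6,cv); (17,9,cv); (17,14,cv); added nodes 25, 26, 27, 28, 29, 30, 31; added edges (28,6,cv); (28,25,cv); (28,27,cv); (29,9,cv); (29,25,cv); (29,26,cv); (30,14,cv); (30,26,cv); (30,27,cv); (31,25,cv); (31,26,cv); (31,27,cv); result: nodes: 0:V, 4:V, 5:V, 6:V, 9:V, 14:V, 15:T, 18:V, 19:V, 20:V, 21:T, 22:T, 23:T, 24:T, 25:V, 26:V, 27:V, 28:T, 29:T, 30:T, 31:T edges: (15,0,cv); (15,5,cvk); (15,6,cv); (15,14,cv); (21,4,cv); (21,18,cv); (21,20,cv); (22,6,cv); (22,18,cv); (22,19,cv); (23,9,cv); (23,19,cv); (23,20,cv); (24,18,cv); (24,19,cv); (24,20,cv); (28,6,cv); (28,25,cv); (28,27,cv); (29,9,cv); (29,25,cv); (29,26,cv); (30,14,cv); (30,26,cv); (30,27,cv); (31,25,cv); (31,26,cv); (31,27,cv)
final:
nodes: 0:V, 4:V, 5:V, 6:V, 9:V, 14:V, 15:T, 18:V, 19:V, 20:V, 21:T, 22:T, 23:T, 24:T, 25:V, 26:V, 27:V, 28:T, 29:T, 30:T, 31:T
edges: (15,0,cv); (15,5,cvk); (15,6,cv); (15,14,cv); (21,4,cv); (21,18,cv); (21,20,cv); (22,6,cv); (22,18,cv); (22,19,cv); (23,9,cv); (23,19,cv); (23,20,cv); (24,18,cv); (24,19,cv); (24,20,cv); (28,6,cv); (28,25,cv); (28,27,cv); (29,9,cv); (29,25,cv); (29,26,cv); (30,14,cv); (30,26,cv); (30,27,cv); (31,25,cv); (31,26,cv); (31,27,cv)


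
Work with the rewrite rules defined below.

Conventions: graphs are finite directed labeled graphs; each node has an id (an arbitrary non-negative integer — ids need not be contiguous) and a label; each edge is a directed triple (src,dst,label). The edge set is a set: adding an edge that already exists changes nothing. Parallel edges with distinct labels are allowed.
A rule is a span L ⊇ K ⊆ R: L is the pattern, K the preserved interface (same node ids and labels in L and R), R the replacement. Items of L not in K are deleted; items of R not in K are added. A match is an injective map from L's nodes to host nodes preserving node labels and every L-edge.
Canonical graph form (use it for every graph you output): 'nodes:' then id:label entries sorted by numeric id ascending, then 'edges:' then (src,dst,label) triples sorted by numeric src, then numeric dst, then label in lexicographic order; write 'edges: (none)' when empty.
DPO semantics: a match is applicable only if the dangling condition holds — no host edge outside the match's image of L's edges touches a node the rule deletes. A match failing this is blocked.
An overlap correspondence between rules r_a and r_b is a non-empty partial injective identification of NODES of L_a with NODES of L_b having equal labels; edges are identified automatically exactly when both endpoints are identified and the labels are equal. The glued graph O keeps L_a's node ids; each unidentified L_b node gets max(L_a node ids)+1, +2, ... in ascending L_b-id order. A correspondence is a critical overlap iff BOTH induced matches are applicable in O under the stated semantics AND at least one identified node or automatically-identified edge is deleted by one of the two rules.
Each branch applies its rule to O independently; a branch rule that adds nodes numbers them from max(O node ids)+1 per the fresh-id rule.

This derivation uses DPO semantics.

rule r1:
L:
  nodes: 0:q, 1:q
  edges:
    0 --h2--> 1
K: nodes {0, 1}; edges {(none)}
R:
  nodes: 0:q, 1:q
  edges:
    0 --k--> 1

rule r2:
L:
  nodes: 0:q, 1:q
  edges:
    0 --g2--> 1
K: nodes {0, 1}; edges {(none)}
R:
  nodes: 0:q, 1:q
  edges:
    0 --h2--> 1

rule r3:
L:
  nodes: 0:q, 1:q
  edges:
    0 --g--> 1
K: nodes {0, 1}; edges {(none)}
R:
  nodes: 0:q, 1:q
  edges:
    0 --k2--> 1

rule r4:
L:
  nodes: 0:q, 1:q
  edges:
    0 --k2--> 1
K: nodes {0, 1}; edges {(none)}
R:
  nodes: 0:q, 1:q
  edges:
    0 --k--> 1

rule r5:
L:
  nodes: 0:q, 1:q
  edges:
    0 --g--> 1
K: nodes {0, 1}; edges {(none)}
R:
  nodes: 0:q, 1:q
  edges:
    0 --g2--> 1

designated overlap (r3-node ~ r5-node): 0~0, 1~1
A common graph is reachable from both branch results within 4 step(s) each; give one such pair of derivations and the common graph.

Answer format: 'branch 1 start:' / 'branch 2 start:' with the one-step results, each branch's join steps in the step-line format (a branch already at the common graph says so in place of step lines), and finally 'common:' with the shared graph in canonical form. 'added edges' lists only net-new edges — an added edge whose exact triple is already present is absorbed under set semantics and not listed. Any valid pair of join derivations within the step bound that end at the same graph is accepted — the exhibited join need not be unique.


branch 1 start:
nodes: 0:q, 1:q
edges: (0,1,k2)
branch 2 start:
nodes: 0:q, 1:q
edges: (0,1,g2)
branch 1 step 1: rule r4; match: 0->0, 1->1; deleted nodes (none); deleted edges (0,1,k2); added nodes (none); added edges (0,1,k); result: nodes: 0:q, 1:q edges: (0,1,k)
branch 2 step 1: rule r2; match: 0->0, 1->1; deleted nodes (none); deleted edges (0,1,g2); added nodes (none); added edges (0,1,h2); result: nodes: 0:q, 1:q edges: (0,1,h2)
branch 2 step 2: rule r1; match: 0->0, 1->1; deleted nodes (none); deleted edges (0,1,h2); added nodes (none); added edges (0,1,k); result: nodes: 0:q, 1:q edges: (0,1,k)
common:
nodes: 0:q, 1:q
edges: (0,1,k)


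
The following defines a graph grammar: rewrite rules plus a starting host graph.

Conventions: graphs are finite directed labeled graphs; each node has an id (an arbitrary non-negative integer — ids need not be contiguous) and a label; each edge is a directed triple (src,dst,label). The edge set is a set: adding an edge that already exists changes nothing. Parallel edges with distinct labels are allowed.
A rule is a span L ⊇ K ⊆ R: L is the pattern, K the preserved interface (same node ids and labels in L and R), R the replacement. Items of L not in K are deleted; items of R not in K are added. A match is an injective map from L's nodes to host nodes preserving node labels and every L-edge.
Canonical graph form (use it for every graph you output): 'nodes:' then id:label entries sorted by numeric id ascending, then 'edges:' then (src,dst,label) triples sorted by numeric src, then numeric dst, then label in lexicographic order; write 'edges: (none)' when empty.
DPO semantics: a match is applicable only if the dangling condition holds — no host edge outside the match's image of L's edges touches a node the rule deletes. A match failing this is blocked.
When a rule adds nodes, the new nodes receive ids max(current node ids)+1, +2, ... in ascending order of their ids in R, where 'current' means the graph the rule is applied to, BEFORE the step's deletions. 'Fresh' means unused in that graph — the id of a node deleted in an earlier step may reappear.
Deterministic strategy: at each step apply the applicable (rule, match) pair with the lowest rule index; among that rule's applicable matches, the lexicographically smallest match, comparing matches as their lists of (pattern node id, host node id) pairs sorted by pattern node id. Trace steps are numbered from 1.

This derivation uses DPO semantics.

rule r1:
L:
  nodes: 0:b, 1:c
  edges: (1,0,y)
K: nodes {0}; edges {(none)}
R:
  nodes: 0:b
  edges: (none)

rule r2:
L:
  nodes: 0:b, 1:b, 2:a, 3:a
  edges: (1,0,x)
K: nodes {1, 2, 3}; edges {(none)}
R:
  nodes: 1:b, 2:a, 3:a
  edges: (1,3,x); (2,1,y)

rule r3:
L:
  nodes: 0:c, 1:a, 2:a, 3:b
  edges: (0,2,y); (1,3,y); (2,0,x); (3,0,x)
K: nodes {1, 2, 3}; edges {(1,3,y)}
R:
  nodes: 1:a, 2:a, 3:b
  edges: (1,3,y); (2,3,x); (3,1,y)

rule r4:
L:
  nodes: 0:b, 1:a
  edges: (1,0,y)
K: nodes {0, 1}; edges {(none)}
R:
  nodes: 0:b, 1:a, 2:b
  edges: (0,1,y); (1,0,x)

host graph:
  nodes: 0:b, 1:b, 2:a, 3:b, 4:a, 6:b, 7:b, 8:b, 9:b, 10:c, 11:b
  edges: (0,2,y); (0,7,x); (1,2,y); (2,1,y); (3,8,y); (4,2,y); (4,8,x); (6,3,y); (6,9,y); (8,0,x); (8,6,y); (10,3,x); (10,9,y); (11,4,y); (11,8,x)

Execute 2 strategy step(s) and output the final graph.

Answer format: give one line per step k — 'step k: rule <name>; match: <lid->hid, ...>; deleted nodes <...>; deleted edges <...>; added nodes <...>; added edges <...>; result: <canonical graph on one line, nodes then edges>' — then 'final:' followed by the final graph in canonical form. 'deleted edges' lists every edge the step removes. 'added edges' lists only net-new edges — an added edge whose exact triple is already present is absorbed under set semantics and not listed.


step 1: rule r2; match: 0->7, 1->0, 2->2, 3->4; deleted nodes 7; deleted edges (0,7,x); added nodes (none); added edges (0,4,x); (2,0,y); result: nodes: 0:b, 1:b, 2:a, 3:b, 4:a, 6:b, 8:b, 9:b, 10:c, 11:b edges: (0,2,y); (0,4,x); (1,2,y); (2,0,y); (2,1,y); (3,8,y); (4,2,y); (4,8,x); (6,3,y); (6,9,y); (8,0,x); (8,6,y); (10,3,x); (10,9,y); (11,4,y); (11,8,x)
step 2: rule r4; match: 0->0, 1->2; deleted nodes (none); deleted edges (2,0,y); added nodes 12; added edges (2,0,x); result: nodes: 0:b, 1:b, 2:a, 3:b, 4:a, 6:b, 8:b, 9:b, 10:c, 11:b, 12:b edges: (0,2,y); (0,4,x); (1,2,y); (2,0,x); (2,1,y); (3,8,y); (4,2,y); (4,8,x); (6,3,y); (6,9,y); (8,0,x); (8,6,y); (10,3,x); (10,9,y); (11,4,y); (11,8,x)
final:
nodes: 0:b, 1:b, 2:a, 3:b, 4:a, 6:b, 8:b, 9:b, 10:c, 11:b, 12:b
edges: (0,2,y); (0,4,x); (1,2,y); (2,0,x); (2,1,y); (3,8,y); (4,2,y); (4,8,x); (6,3,y); (6,9,y); (8,0,x); (8,6,y); (10,3,x); (10,9,y); (11,4,y); (11,8,x)


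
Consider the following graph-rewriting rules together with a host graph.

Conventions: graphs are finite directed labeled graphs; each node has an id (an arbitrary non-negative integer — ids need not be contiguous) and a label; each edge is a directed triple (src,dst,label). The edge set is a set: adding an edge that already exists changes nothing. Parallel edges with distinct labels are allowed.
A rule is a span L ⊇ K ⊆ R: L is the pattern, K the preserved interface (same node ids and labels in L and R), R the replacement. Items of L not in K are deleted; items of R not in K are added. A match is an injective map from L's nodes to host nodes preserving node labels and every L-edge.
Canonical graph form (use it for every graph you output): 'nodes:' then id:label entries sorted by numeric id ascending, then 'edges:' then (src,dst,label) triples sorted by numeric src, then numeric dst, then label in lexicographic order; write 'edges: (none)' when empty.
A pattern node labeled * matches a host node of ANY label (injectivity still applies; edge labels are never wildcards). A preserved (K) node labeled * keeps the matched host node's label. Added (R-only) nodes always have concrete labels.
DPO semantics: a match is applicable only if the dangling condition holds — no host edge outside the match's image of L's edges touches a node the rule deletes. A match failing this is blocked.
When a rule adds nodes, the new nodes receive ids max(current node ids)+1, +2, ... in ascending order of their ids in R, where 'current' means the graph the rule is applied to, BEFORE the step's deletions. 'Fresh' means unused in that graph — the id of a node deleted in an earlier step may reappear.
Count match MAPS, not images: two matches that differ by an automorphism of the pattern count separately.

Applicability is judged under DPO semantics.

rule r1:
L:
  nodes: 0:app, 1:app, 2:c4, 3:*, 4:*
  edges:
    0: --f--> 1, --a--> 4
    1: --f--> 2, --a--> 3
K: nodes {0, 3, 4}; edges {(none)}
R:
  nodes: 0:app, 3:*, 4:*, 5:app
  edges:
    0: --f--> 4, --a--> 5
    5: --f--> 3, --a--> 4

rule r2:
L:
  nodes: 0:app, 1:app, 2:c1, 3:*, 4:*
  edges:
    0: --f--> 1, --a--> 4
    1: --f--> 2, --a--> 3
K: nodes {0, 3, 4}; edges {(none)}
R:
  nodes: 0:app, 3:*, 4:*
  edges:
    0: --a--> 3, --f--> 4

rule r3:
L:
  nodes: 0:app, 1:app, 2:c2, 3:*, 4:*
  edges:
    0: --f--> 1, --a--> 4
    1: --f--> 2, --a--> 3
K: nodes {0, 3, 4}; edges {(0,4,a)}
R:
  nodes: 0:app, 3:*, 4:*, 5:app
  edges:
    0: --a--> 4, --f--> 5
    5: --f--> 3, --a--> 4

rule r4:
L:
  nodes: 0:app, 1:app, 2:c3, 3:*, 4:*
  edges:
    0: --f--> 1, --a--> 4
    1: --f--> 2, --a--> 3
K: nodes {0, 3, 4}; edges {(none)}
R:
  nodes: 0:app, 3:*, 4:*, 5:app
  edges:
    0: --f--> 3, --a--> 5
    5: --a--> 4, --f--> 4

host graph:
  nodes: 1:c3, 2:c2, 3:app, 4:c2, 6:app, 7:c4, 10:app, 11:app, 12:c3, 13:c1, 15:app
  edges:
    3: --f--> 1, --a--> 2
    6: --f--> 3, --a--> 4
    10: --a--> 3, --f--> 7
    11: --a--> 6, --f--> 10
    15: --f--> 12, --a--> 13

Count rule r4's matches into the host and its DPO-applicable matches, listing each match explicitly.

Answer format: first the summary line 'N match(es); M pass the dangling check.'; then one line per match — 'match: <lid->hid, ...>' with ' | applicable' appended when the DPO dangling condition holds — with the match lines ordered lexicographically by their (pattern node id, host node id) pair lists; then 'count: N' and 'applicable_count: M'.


1 match(es); 0 pass the dangling check.
match: 0->6, 1->3, 2->1, 3->2, 4->4
count: 1
applicable_count: 0


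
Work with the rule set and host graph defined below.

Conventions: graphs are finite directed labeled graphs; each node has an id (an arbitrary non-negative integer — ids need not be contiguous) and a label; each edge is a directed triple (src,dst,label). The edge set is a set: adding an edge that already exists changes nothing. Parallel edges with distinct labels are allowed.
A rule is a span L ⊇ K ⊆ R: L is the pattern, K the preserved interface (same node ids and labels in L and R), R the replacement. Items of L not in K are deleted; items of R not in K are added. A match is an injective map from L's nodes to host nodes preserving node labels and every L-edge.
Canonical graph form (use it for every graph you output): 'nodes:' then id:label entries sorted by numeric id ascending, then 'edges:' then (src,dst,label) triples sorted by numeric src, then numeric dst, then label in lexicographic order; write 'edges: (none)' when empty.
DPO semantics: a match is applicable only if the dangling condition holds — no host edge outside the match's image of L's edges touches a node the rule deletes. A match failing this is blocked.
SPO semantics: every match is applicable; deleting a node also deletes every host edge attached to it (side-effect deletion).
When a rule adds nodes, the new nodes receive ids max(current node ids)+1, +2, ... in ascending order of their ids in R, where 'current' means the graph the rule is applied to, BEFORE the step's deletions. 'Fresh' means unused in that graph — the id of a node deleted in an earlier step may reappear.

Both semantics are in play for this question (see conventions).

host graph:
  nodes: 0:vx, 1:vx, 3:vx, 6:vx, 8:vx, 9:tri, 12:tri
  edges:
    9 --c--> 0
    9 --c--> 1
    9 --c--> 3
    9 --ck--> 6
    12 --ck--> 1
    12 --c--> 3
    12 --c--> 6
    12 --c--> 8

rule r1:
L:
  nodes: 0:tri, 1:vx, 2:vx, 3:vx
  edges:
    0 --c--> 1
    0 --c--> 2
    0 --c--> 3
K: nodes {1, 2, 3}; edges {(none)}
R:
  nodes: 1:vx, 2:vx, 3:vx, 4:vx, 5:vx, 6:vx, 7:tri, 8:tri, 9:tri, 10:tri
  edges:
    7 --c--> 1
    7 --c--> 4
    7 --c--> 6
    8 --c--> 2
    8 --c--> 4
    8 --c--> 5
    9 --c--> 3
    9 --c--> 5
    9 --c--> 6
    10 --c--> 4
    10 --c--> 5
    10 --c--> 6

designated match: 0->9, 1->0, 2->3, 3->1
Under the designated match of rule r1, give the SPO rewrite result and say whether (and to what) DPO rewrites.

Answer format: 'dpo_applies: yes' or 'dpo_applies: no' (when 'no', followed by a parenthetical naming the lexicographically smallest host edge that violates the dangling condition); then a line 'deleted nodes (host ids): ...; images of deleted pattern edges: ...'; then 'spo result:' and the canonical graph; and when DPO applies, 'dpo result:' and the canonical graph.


dpo_applies: no
(the rule deletes node 9, which keeps host edge (9,6,ck) outside the match image — the dangling condition fails, DPO blocks; SPO proceeds and side-deletes such edges)
deleted nodes (host ids): 9; images of deleted pattern edges: (9,0,c); (9,1,c); (9,3,c)
spo result:
nodes: 0:vx, 1:vx, 3:vx, 6:vx, 8:vx, 12:tri, 13:vx, 14:vx, 15:vx, 16:tri, 17:tri, 18:tri, 19:tri
edges: (12,1,ck); (12,3,c); (12,6,c); (12,8,c); (16,0,c); (16,13,c); (16,15,c); (17,3,c); (17,13,c); (17,14,c); (18,1,c); (18,14,c); (18,15,c); (19,13,c); (19,14,c); (19,15,c)


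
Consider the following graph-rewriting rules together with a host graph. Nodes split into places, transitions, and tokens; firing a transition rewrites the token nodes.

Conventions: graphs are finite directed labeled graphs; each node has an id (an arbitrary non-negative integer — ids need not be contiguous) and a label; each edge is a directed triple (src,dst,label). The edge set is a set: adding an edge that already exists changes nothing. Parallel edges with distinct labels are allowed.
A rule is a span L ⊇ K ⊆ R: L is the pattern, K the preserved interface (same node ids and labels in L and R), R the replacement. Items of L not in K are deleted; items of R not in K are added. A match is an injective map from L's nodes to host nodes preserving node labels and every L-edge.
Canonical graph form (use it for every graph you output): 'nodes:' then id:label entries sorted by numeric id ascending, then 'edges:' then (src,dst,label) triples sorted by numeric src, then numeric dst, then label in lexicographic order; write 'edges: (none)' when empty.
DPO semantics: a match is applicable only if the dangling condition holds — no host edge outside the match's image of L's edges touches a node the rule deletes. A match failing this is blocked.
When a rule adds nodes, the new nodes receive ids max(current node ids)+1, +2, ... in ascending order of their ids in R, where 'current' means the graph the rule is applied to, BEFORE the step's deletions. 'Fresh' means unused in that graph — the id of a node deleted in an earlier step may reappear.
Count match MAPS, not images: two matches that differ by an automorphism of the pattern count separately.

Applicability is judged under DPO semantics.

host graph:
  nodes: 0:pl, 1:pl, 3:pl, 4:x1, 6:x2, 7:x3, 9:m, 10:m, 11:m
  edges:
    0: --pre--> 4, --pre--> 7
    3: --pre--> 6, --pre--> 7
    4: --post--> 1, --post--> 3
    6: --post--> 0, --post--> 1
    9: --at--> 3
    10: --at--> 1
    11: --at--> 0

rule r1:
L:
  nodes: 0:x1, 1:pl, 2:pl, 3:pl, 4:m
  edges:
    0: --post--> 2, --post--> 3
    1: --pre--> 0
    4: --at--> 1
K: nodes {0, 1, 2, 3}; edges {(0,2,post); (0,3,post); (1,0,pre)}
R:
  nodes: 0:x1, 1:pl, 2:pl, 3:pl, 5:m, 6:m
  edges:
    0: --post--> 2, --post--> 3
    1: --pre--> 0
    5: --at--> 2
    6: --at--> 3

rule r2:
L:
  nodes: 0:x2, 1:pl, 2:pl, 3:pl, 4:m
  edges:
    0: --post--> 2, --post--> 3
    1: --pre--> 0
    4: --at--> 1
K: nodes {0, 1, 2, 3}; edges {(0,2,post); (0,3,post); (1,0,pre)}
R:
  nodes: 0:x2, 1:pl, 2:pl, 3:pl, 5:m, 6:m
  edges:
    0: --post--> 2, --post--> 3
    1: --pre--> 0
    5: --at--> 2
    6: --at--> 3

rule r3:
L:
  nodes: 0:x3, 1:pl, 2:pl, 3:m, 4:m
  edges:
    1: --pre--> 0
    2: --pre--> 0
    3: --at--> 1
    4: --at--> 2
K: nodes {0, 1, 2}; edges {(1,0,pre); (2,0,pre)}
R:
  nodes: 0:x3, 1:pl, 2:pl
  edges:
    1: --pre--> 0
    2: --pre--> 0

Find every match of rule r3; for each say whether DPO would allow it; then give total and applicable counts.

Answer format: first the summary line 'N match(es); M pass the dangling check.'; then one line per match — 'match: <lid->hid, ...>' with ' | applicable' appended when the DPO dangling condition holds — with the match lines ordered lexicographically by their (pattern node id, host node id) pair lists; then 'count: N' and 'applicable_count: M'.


2 match(es); 2 pass the dangling check.
match: 0->7, 1->0, 2->3, 3->11, 4->9 | applicable
match: 0->7, 1->3, 2->0, 3->9, 4->11 | applicable
count: 2
applicable_count: 2


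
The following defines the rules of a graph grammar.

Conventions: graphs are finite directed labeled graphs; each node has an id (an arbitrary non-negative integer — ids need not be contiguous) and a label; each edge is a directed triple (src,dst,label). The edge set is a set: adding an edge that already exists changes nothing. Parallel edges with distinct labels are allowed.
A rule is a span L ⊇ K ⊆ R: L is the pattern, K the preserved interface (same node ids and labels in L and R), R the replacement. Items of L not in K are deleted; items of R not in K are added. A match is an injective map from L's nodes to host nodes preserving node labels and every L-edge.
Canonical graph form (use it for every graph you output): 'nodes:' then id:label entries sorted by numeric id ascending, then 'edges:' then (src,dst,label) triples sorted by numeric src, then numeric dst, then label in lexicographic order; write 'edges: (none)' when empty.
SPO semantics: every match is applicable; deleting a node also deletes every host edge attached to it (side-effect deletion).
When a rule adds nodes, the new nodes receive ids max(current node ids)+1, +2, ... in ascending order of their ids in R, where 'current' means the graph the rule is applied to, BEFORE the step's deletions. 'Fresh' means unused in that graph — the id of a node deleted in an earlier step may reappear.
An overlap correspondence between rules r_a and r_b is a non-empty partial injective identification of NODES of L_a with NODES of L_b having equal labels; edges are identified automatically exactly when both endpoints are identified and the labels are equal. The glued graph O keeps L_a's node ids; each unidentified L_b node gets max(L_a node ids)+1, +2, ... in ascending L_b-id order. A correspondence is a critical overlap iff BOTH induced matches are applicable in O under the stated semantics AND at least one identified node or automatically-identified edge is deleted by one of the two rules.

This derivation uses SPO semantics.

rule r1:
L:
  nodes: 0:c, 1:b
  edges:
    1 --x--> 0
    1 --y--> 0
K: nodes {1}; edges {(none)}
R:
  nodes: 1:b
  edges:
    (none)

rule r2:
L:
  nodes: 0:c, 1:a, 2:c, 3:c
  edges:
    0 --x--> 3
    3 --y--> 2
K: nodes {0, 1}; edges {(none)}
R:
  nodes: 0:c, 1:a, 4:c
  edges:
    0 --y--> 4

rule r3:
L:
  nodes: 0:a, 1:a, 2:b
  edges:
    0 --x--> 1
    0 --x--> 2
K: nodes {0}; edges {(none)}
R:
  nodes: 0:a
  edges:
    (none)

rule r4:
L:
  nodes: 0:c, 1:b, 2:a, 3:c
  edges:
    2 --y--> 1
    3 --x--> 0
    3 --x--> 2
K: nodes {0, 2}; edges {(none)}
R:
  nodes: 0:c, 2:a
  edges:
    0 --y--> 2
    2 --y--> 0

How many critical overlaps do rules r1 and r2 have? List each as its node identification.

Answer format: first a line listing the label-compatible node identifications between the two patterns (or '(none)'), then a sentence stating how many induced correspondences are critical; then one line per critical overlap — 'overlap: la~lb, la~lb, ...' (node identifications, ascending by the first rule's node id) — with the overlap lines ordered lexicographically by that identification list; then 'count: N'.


label-compatible node identifications between L(r1) and L(r2): 0~0, 0~2, 0~3
3 of the induced correspondences are critical overlaps of r1 and r2.
overlap: 0~0
overlap: 0~2
overlap: 0~3
count: 3


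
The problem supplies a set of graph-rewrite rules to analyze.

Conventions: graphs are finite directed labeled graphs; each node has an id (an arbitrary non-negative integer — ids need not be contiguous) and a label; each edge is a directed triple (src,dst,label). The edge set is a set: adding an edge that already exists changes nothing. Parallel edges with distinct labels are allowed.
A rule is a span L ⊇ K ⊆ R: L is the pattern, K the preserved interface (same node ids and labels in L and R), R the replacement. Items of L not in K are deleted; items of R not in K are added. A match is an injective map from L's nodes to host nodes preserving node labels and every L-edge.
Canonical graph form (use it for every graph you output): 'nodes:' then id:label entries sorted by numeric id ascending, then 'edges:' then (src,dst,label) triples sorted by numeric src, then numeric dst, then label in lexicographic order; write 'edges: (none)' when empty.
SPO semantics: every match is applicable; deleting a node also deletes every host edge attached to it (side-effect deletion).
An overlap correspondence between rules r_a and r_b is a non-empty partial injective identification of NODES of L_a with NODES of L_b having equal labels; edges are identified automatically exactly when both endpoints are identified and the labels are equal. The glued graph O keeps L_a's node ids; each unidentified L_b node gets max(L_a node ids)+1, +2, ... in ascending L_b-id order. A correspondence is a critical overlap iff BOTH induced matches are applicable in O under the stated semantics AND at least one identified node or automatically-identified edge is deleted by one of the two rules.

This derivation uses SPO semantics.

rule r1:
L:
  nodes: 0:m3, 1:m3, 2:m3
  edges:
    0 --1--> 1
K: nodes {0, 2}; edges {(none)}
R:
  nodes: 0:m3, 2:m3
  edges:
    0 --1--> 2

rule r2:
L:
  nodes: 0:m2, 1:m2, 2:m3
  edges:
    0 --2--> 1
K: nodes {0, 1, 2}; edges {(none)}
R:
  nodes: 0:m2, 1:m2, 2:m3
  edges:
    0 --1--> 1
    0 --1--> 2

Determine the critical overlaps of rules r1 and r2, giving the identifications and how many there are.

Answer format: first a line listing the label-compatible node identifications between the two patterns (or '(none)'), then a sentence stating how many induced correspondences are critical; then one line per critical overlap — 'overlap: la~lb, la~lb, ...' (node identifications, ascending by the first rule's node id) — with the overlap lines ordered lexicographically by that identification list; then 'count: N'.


label-compatible node identifications between L(r1) and L(r2): 0~2, 1~2, 2~2
1 of the induced correspondences is a critical overlap of r1 and r2.
overlap: 1~2
count: 1
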